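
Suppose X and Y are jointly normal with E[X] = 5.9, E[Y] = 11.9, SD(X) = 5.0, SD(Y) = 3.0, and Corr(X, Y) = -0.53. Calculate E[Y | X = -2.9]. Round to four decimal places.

14.6984

For a bivariate normal, E[Y | X=x] = μ_Y + ρ·(σ_Y/σ_X)·(x − μ_X).
E[Y | X=-2.9] = 11.9 + (-0.53)·(3.0/5.0)·(-2.9 − (5.9)) = 11.9 + (-0.318)·(-8.8) = 14.6984.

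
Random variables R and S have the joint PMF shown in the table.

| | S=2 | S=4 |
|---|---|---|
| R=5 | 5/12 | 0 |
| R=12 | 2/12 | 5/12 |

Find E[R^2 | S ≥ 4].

P(S ≥ 4) = 5/12.
Summing R^2·P(R=x,S=y) over the conditioning event gives 60.
E[R^2 | S ≥ 4] = (60) / (5/12) = 144.

144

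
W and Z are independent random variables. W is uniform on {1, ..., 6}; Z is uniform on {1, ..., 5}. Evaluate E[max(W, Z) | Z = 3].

Outcomes with Z = 3: (1,3), (2,3), (3,3), (4,3), (5,3), (6,3), each with probability 1/30.
E[max(W, Z) | Z = 3] = (3 + 3 + 3 + 4 + 5 + 6) / 6 = 4.

4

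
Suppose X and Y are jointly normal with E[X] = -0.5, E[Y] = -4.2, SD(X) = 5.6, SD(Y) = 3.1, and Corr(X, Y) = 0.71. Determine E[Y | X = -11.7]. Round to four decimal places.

For a bivariate normal, E[Y | X=x] = μ_Y + ρ·(σ_Y/σ_X)·(x − μ_X).
E[Y | X=-11.7] = -4.2 + (0.71)·(3.1/5.6)·(-11.7 − (-0.5)) = -4.2 + (0.39304)·(-11.2) = -8.6020.

-8.6020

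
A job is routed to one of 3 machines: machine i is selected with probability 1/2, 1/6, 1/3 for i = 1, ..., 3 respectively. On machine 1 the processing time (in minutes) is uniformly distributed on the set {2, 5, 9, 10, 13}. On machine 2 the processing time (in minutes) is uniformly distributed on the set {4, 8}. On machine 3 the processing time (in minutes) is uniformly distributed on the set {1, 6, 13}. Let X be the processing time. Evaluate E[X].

641/90

E[X | machine 1] = (2+5+9+10+13)/5 = 39/5.
E[X | machine 2] = (4+8)/2 = 6.
E[X | machine 3] = (1+6+13)/3 = 20/3.
E[X] = (1/2)·(39/5) + (1/6)·(6) + (1/3)·(20/3) = 641/90.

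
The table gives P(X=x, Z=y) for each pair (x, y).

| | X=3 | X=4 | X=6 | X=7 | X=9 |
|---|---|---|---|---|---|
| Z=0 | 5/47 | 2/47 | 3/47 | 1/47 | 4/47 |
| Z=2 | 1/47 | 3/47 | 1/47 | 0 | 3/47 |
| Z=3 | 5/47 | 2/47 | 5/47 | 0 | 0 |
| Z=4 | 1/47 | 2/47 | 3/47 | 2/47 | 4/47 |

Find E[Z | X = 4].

20/9

P(X = 4) = 9/47.
Σ Z·P over the event = 0·(2/47) + 2·(3/47) + 3·(2/47) + 4·(2/47) = 20/47.
E[Z | X = 4] = (20/47) / (9/47) = 20/9.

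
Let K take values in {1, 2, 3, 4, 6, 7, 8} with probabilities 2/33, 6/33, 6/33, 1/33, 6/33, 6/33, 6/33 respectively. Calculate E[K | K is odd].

P(K is odd) = 14/33.
Σ over the event: 1·2/33 + 3·2/11 + 7·2/11 = 62/33.
E[K | K is odd] = (62/33) / (14/33) = 31/7.

31/7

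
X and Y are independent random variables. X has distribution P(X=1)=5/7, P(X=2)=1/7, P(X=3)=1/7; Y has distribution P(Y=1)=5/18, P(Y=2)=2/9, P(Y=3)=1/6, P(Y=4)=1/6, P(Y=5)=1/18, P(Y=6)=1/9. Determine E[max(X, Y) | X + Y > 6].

P(X + Y > 6) = 19/126.
Summing max(X,Y)·P(x,y) over outcomes with X + Y > 6 gives 53/63.
E[max(X, Y) | X + Y > 6] = (53/63) / (19/126) = 106/19.

106/19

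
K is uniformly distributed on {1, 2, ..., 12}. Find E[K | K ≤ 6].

Given K ≤ 6, K is equally likely to be any of {1, 2, 3, 4, 5, 6}.
E[K | K ≤ 6] = (1 + 2 + 3 + 4 + 5 + 6) / 6 = 7/2.

7/2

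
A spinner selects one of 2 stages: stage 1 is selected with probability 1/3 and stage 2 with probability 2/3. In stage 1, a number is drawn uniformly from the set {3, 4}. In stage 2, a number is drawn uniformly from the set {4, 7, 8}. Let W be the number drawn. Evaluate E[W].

97/18

E[W | stage 1] = (3+4)/2 = 7/2.
E[W | stage 2] = (4+7+8)/3 = 19/3.
By the law of total expectation,
E[W] = (1/3)·(7/2) + (2/3)·(19/3) = 97/18.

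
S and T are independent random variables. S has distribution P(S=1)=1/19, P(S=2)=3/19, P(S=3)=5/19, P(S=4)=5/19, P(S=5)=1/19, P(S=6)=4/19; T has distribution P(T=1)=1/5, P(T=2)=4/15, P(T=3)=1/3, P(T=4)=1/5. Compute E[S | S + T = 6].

P(S + T = 6) = 1/5.
Summing S·P(x,y) over outcomes with S + T = 6 gives 188/285.
E[S | S + T = 6] = (188/285) / (1/5) = 188/57.

188/57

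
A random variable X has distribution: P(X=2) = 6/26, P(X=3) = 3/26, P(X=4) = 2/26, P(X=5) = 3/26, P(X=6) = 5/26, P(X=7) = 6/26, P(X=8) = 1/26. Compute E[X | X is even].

29/7

P(X is even) = 7/13.
Σ over the event: 2·3/13 + 4·1/13 + 6·5/26 + 8·1/26 = 29/13.
E[X | X is even] = (29/13) / (7/13) = 29/7.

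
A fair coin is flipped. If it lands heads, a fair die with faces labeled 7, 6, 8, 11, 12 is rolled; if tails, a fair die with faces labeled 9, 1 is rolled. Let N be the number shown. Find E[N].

E[N | heads] = (7+6+8+11+12)/5 = 44/5.
E[N | tails] = (9+1)/2 = 5.
By the law of total expectation,
E[N] = (1/2)·(44/5) + (1/2)·(5) = 69/10.

69/10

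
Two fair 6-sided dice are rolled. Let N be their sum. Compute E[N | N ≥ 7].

26/3

P(N ≥ 7) = 7/12.
Σ over the event: 7·1/6 + 8·5/36 + 9·1/9 + 10·1/12 + 11·1/18 + 12·1/36 = 91/18.
E[N | N ≥ 7] = (91/18) / (7/12) = 26/3.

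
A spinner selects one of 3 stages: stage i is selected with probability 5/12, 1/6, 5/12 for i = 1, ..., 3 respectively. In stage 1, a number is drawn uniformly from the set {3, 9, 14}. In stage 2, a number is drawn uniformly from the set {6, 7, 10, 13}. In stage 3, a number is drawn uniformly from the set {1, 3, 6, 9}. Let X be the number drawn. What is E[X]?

1021/144

E[X | stage 1] = (3+9+14)/3 = 26/3.
E[X | stage 2] = (6+7+10+13)/4 = 9.
E[X | stage 3] = (1+3+6+9)/4 = 19/4.
By the law of total expectation,
E[X] = (5/12)·(26/3) + (1/6)·(9) + (5/12)·(19/4) = 1021/144.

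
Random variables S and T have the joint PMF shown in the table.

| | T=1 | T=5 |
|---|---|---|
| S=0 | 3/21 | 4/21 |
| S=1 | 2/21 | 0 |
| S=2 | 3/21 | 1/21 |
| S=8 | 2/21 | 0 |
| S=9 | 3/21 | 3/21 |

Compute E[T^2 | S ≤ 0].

103/7

P(S ≤ 0) = 1/3.
Σ T^2·P over the event = 1·(3/21) + 25·(4/21) = 103/21.
E[T^2 | S ≤ 0] = (103/21) / (1/3) = 103/7.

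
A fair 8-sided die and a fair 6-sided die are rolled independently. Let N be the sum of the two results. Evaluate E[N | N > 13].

14

P(N > 13) = 1/48.
Σ over the event: 14·1/48 = 7/24.
E[N | N > 13] = (7/24) / (1/48) = 14.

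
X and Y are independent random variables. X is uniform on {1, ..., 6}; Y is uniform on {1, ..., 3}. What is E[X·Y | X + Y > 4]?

37/4

P(X + Y > 4) = 2/3.
Summing XY·P(x,y) over outcomes with X + Y > 4 gives 37/6.
E[X·Y | X + Y > 4] = (37/6) / (2/3) = 37/4.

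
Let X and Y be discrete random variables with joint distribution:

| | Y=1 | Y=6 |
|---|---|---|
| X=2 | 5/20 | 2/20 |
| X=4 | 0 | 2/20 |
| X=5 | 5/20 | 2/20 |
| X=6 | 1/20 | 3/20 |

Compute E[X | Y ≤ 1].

41/11

P(Y ≤ 1) = 11/20.
Σ X·P over the event = 2·(5/20) + 5·(5/20) + 6·(1/20) = 41/20.
E[X | Y ≤ 1] = (41/20) / (11/20) = 41/11.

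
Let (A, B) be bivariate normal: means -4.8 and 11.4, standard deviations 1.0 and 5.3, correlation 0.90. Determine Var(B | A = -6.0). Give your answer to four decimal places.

For a bivariate normal, Var(B | A=x) = σ_B²(1 − ρ²).
Var(B | A=-6.0) = (5.3)²·(1 − (0.90)²) = 28.09·0.19 = 5.3371.

5.3371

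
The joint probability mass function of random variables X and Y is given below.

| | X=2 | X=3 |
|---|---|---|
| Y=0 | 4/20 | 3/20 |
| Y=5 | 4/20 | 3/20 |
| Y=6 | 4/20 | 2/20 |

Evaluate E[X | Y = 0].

P(Y = 0) = 7/20.
Summing X·P(X=x,Y=y) over the conditioning event gives 17/20.
E[X | Y = 0] = (17/20) / (7/20) = 17/7.

17/7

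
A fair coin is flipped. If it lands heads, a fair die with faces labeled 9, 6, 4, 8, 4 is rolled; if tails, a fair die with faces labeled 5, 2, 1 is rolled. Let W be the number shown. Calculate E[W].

E[W | heads] = (9+6+4+8+4)/5 = 31/5.
E[W | tails] = (5+2+1)/3 = 8/3.
By the law of total expectation,
E[W] = (1/2)·(31/5) + (1/2)·(8/3) = 133/30.

133/30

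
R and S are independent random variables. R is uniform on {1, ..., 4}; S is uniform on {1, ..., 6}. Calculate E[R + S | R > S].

Outcomes with R > S: (2,1), (3,1), (3,2), (4,1), (4,2), (4,3), each with probability 1/24.
E[R + S | R > S] = (3 + 4 + 5 + 5 + 6 + 7) / 6 = 5.

5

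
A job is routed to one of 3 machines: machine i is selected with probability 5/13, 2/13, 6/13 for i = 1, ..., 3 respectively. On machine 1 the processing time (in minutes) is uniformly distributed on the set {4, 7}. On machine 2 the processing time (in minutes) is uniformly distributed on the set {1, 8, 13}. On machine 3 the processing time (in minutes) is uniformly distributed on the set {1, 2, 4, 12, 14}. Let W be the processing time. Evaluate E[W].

2453/390

E[W | machine 1] = (4+7)/2 = 11/2.
E[W | machine 2] = (1+8+13)/3 = 22/3.
E[W | machine 3] = (1+2+4+12+14)/5 = 33/5.
By the law of total expectation,
E[W] = (5/13)·(11/2) + (2/13)·(22/3) + (6/13)·(33/5) = 2453/390.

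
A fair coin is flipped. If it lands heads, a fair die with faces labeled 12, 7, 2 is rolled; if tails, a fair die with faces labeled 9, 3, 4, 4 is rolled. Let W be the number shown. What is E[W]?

E[W | heads] = (12+7+2)/3 = 7.
E[W | tails] = (9+3+4+4)/4 = 5.
By the law of total expectation,
E[W] = (1/2)·(7) + (1/2)·(5) = 6.

6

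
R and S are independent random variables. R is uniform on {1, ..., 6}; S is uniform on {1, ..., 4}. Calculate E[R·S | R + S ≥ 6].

P(R + S ≥ 6) = 7/12.
Summing RS·P(x,y) over outcomes with R + S ≥ 6 gives 175/24.
E[R·S | R + S ≥ 6] = (175/24) / (7/12) = 25/2.

25/2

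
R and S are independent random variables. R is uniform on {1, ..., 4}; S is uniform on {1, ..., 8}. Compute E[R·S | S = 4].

Outcomes with S = 4: (1,4), (2,4), (3,4), (4,4), each with probability 1/32.
E[R·S | S = 4] = (4 + 8 + 12 + 16) / 4 = 10.

10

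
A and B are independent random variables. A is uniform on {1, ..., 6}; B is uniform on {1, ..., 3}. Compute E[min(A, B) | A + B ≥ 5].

25/12

P(A + B ≥ 5) = 2/3.
Summing min(A,B)·P(x,y) over outcomes with A + B ≥ 5 gives 25/18.
E[min(A, B) | A + B ≥ 5] = (25/18) / (2/3) = 25/12.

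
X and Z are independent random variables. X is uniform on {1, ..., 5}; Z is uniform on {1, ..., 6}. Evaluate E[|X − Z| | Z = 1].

2

Outcomes with Z = 1: (1,1), (2,1), (3,1), (4,1), (5,1), each with probability 1/30.
E[|X − Z| | Z = 1] = (0 + 1 + 2 + 3 + 4) / 5 = 2.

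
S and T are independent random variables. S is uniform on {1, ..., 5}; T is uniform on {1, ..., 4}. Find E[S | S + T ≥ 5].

25/7

P(S + T ≥ 5) = 7/10.
Summing S·P(x,y) over outcomes with S + T ≥ 5 gives 5/2.
E[S | S + T ≥ 5] = (5/2) / (7/10) = 25/7.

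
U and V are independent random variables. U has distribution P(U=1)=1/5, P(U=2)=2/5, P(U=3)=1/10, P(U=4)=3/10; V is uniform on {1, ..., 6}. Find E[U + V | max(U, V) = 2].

P(max(U, V) = 2) = 1/6.
Summing (U+V)·P(x,y) over outcomes with max(U, V) = 2 gives 17/30.
E[U + V | max(U, V) = 2] = (17/30) / (1/6) = 17/5.

17/5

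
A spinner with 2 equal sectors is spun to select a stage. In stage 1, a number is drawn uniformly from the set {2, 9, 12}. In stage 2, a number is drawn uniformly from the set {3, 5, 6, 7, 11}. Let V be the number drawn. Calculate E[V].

E[V | stage 1] = (2+9+12)/3 = 23/3.
E[V | stage 2] = (3+5+6+7+11)/5 = 32/5.
E[V] = (1/2)·(23/3) + (1/2)·(32/5) = 211/30.

211/30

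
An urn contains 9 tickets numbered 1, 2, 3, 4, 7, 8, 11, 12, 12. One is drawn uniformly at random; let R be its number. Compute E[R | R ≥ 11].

35/3

P(R ≥ 11) = 1/3.
Σ over the event: 11·1/9 + 12·2/9 = 35/9.
E[R | R ≥ 11] = (35/9) / (1/3) = 35/3.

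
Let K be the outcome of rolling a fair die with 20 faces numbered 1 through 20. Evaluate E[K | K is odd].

10

Given K is odd, K is equally likely to be any of {1, 3, 5, 7, 9, 11, 13, 15, 17, 19}.
E[K | K is odd] = (1 + 3 + 5 + 7 + 9 + 11 + 13 + 15 + 17 + 19) / 10 = 10.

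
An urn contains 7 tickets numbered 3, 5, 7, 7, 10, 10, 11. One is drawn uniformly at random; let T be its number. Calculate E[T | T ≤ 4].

P(T ≤ 4) = 1/7.
Σ over the event: 3·1/7 = 3/7.
E[T | T ≤ 4] = (3/7) / (1/7) = 3.

3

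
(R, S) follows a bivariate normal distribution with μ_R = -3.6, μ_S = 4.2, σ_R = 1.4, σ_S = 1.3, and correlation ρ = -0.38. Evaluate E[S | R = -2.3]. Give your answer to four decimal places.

E[S | R=x] = μ_S + ρ(σ_S/σ_R)(x − μ_R) for jointly normal variables.
E[S | R=-2.3] = 4.2 + (-0.38)·(1.3/1.4)·(-2.3 − (-3.6)) = 4.2 + (-0.35286)·(1.3) = 3.7413.

3.7413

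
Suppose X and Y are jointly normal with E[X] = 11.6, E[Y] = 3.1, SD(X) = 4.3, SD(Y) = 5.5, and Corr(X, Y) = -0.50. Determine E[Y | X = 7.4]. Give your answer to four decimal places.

E[Y | X=x] = μ_Y + ρ(σ_Y/σ_X)(x − μ_X) for jointly normal variables.
E[Y | X=7.4] = 3.1 + (-0.50)·(5.5/4.3)·(7.4 − (11.6)) = 3.1 + (-0.63953)·(-4.2) = 5.7860.

5.7860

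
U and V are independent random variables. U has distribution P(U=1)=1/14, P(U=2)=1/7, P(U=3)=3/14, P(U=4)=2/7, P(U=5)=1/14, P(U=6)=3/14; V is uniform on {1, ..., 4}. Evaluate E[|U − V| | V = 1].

39/14

P(V = 1) = 1/4.
Summing |U−V|·P(x,y) over outcomes with V = 1 gives 39/56.
E[|U − V| | V = 1] = (39/56) / (1/4) = 39/14.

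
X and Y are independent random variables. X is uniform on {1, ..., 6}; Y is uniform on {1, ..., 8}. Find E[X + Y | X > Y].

P(X > Y) = 5/16.
Summing (X+Y)·P(x,y) over outcomes with X > Y gives 35/16.
E[X + Y | X > Y] = (35/16) / (5/16) = 7.

7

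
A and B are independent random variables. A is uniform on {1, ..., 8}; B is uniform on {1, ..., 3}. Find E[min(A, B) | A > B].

P(A > B) = 3/4.
Summing min(A,B)·P(x,y) over outcomes with A > B gives 17/12.
E[min(A, B) | A > B] = (17/12) / (3/4) = 17/9.

17/9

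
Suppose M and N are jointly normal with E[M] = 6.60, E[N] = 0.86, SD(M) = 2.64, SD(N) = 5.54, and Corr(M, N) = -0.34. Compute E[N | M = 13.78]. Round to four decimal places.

-4.2628

E[N | M=x] = μ_N + ρ(σ_N/σ_M)(x − μ_M) for jointly normal variables.
E[N | M=13.78] = 0.86 + (-0.34)·(5.54/2.64)·(13.78 − (6.60)) = 0.86 + (-0.71348)·(7.18) = -4.2628.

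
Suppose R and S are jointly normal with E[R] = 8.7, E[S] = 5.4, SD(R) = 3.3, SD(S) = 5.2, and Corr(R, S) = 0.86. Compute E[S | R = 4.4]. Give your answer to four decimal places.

E[S | R=x] = μ_S + ρ(σ_S/σ_R)(x − μ_R) for jointly normal variables.
E[S | R=4.4] = 5.4 + (0.86)·(5.2/3.3)·(4.4 − (8.7)) = 5.4 + (1.355152)·(-4.3) = -0.4272.

-0.4272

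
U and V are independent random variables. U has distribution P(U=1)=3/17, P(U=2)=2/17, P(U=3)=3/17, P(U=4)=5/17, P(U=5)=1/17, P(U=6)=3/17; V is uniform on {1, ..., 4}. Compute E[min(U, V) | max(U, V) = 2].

P(max(U, V) = 2) = 7/68.
Summing min(U,V)·P(x,y) over outcomes with max(U, V) = 2 gives 9/68.
E[min(U, V) | max(U, V) = 2] = (9/68) / (7/68) = 9/7.

9/7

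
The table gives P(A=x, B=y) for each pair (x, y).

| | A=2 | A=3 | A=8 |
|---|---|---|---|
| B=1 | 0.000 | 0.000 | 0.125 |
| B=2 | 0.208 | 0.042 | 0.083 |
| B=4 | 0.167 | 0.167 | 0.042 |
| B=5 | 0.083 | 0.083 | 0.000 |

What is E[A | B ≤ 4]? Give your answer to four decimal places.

4.0492

P(B ≤ 4) = 0.834.
Σ A·P over the event = 2·(0.208) + 2·(0.167) + 3·(0.042) + 3·(0.167) + 8·(0.125) + 8·(0.083) + 8·(0.042) = 3.377.
E[A | B ≤ 4] = (3.377) / (0.834) = 4.0492.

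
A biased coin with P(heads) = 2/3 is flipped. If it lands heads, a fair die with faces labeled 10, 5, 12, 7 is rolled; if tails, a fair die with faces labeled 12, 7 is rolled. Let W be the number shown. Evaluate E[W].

53/6

E[W | heads] = (10+5+12+7)/4 = 17/2.
E[W | tails] = (12+7)/2 = 19/2.
E[W] = (2/3)·(17/2) + (1/3)·(19/2) = 53/6.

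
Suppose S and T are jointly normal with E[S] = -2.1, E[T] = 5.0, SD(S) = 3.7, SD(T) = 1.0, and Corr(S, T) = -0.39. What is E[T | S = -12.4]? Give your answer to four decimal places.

6.0857

The regression of T on S has slope ρ·σ_T/σ_S and passes through (μ_S, μ_T).
E[T | S=-12.4] = 5.0 + (-0.39)·(1.0/3.7)·(-12.4 − (-2.1)) = 5.0 + (-0.10541)·(-10.3) = 6.0857.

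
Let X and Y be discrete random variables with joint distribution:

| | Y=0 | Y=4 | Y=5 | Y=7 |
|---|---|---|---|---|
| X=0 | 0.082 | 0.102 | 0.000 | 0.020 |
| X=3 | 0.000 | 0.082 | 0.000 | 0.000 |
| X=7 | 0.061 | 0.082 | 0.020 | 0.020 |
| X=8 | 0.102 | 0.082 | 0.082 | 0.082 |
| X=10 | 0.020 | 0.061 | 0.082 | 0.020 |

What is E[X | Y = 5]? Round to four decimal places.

P(Y = 5) = 0.184.
Σ X·P over the event = 7·(0.020) + 8·(0.082) + 10·(0.082) = 1.616.
E[X | Y = 5] = (1.616) / (0.184) = 8.7826.

8.7826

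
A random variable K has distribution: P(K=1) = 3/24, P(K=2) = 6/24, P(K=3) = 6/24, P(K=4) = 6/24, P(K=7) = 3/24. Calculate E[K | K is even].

3

P(K is even) = 1/2.
Σ over the event: 2·1/4 + 4·1/4 = 3/2.
E[K | K is even] = (3/2) / (1/2) = 3.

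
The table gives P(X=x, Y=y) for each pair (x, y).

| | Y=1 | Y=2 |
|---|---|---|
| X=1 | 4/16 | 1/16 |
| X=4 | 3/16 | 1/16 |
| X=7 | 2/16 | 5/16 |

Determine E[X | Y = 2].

40/7

P(Y = 2) = 7/16.
Σ X·P over the event = 1·(1/16) + 4·(1/16) + 7·(5/16) = 5/2.
E[X | Y = 2] = (5/2) / (7/16) = 40/7.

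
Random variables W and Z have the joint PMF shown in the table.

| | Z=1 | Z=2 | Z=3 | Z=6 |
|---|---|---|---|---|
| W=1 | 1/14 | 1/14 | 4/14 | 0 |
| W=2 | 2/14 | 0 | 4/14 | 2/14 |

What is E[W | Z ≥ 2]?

P(Z ≥ 2) = 11/14.
Σ W·P over the event = 1·(1/14) + 1·(4/14) + 2·(4/14) + 2·(2/14) = 17/14.
E[W | Z ≥ 2] = (17/14) / (11/14) = 17/11.

17/11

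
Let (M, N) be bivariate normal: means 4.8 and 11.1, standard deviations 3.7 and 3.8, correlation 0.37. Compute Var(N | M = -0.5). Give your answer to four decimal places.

12.4632

For a bivariate normal, Var(N | M=x) = σ_N²(1 − ρ²).
Var(N | M=-0.5) = (3.8)²·(1 − (0.37)²) = 14.44·0.8631 = 12.4632.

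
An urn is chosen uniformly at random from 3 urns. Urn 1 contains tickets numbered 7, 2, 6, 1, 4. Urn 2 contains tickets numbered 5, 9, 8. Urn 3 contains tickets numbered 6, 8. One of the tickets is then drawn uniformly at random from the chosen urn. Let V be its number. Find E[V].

55/9

E[V | urn 1] = (7+2+6+1+4)/5 = 4.
E[V | urn 2] = (5+9+8)/3 = 22/3.
E[V | urn 3] = (6+8)/2 = 7.
E[V] = (1/3)·(4) + (1/3)·(22/3) + (1/3)·(7) = 55/9.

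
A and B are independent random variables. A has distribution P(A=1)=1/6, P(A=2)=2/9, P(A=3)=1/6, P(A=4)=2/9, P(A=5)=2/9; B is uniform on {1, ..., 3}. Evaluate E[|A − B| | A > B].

73/34

P(A > B) = 17/27.
Summing |A−B|·P(x,y) over outcomes with A > B gives 73/54.
E[|A − B| | A > B] = (73/54) / (17/27) = 73/34.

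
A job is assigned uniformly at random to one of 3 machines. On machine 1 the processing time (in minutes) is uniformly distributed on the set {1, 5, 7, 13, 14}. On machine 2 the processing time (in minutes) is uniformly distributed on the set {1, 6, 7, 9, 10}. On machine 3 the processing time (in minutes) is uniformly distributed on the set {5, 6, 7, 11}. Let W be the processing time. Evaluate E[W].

E[W | machine 1] = (1+5+7+13+14)/5 = 8.
E[W | machine 2] = (1+6+7+9+10)/5 = 33/5.
E[W | machine 3] = (5+6+7+11)/4 = 29/4.
By the law of total expectation,
E[W] = (1/3)·(8) + (1/3)·(33/5) + (1/3)·(29/4) = 437/60.

437/60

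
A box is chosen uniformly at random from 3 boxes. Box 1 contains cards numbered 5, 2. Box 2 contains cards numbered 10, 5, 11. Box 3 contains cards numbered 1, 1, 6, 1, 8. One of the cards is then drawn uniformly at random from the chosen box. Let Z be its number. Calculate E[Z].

467/90

E[Z | box 1] = (5+2)/2 = 7/2.
E[Z | box 2] = (10+5+11)/3 = 26/3.
E[Z | box 3] = (1+1+6+1+8)/5 = 17/5.
By the law of total expectation,
E[Z] = (1/3)·(7/2) + (1/3)·(26/3) + (1/3)·(17/5) = 467/90.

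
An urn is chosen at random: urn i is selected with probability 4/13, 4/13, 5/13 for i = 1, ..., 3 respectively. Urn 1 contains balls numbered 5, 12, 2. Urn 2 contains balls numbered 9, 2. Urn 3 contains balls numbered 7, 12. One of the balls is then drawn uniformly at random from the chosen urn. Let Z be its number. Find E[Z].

E[Z | urn 1] = (5+12+2)/3 = 19/3.
E[Z | urn 2] = (9+2)/2 = 11/2.
E[Z | urn 3] = (7+12)/2 = 19/2.
By the law of total expectation,
E[Z] = (4/13)·(19/3) + (4/13)·(11/2) + (5/13)·(19/2) = 569/78.

569/78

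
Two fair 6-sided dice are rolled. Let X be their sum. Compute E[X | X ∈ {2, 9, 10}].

17/2

P(X ∈ {2, 9, 10}) = 2/9.
Σ over the event: 2·1/36 + 9·1/9 + 10·1/12 = 17/9.
E[X | X ∈ {2, 9, 10}] = (17/9) / (2/9) = 17/2.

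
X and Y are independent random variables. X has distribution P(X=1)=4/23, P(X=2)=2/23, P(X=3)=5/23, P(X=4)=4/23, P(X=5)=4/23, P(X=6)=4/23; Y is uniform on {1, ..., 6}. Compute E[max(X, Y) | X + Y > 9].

35/6

P(X + Y > 9) = 4/23.
Summing max(X,Y)·P(x,y) over outcomes with X + Y > 9 gives 70/69.
E[max(X, Y) | X + Y > 9] = (70/69) / (4/23) = 35/6.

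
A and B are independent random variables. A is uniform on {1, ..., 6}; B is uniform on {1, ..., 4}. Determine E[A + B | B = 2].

11/2

Outcomes with B = 2: (1,2), (2,2), (3,2), (4,2), (5,2), (6,2), each with probability 1/24.
E[A + B | B = 2] = (3 + 4 + 5 + 6 + 7 + 8) / 6 = 11/2.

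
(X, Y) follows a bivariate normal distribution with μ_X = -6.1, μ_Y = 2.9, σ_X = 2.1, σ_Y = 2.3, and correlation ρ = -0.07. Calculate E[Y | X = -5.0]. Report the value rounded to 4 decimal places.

E[Y | X=x] = μ_Y + ρ(σ_Y/σ_X)(x − μ_X) for jointly normal variables.
E[Y | X=-5.0] = 2.9 + (-0.07)·(2.3/2.1)·(-5.0 − (-6.1)) = 2.9 + (-0.076667)·(1.1) = 2.8157.

2.8157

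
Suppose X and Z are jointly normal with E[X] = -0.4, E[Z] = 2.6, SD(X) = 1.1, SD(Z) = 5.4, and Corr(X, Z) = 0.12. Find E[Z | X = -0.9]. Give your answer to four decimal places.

2.3055

The regression of Z on X has slope ρ·σ_Z/σ_X and passes through (μ_X, μ_Z).
E[Z | X=-0.9] = 2.6 + (0.12)·(5.4/1.1)·(-0.9 − (-0.4)) = 2.6 + (0.58909)·(-0.5) = 2.3055.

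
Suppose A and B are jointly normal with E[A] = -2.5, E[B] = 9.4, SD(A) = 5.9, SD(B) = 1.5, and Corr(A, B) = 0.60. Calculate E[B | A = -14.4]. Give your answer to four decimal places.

For a bivariate normal, E[B | A=x] = μ_B + ρ·(σ_B/σ_A)·(x − μ_A).
E[B | A=-14.4] = 9.4 + (0.60)·(1.5/5.9)·(-14.4 − (-2.5)) = 9.4 + (0.1525424)·(-11.9) = 7.5847.

7.5847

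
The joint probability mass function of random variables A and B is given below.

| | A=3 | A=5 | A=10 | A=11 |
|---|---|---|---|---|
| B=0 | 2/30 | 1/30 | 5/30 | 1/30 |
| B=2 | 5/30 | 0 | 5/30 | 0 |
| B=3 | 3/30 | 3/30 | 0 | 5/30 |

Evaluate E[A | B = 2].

P(B = 2) = 1/3.
Σ A·P over the event = 3·(5/30) + 10·(5/30) = 13/6.
E[A | B = 2] = (13/6) / (1/3) = 13/2.

13/2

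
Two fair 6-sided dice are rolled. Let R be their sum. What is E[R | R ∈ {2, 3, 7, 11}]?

P(R ∈ {2, 3, 7, 11}) = 11/36.
Σ over the event: 2·1/36 + 3·1/18 + 7·1/6 + 11·1/18 = 2.
E[R | R ∈ {2, 3, 7, 11}] = (2) / (11/36) = 72/11.

72/11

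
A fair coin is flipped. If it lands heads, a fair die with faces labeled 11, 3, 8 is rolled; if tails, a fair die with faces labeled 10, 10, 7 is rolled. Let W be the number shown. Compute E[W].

49/6

E[W | heads] = (11+3+8)/3 = 22/3.
E[W | tails] = (10+10+7)/3 = 9.
E[W] = (1/2)·(22/3) + (1/2)·(9) = 49/6.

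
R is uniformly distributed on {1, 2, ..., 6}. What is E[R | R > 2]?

9/2

Given R > 2, R is equally likely to be any of {3, 4, 5, 6}.
E[R | R > 2] = (3 + 4 + 5 + 6) / 4 = 9/2.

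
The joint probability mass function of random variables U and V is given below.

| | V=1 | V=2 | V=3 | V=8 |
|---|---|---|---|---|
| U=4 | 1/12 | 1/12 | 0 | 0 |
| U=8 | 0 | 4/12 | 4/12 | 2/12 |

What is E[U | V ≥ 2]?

P(V ≥ 2) = 11/12.
Σ U·P over the event = 4·(1/12) + 8·(4/12) + 8·(4/12) + 8·(2/12) = 7.
E[U | V ≥ 2] = (7) / (11/12) = 84/11.

84/11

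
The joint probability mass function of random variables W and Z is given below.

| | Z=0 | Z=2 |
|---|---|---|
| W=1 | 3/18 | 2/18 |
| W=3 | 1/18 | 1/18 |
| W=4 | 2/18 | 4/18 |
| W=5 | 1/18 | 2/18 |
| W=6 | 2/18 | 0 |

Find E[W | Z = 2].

31/9

P(Z = 2) = 1/2.
Σ W·P over the event = 1·(2/18) + 3·(1/18) + 4·(4/18) + 5·(2/18) = 31/18.
E[W | Z = 2] = (31/18) / (1/2) = 31/9.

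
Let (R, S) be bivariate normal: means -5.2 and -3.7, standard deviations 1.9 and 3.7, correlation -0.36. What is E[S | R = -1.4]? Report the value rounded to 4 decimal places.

The regression of S on R has slope ρ·σ_S/σ_R and passes through (μ_R, μ_S).
E[S | R=-1.4] = -3.7 + (-0.36)·(3.7/1.9)·(-1.4 − (-5.2)) = -3.7 + (-0.70105)·(3.8) = -6.3640.

-6.3640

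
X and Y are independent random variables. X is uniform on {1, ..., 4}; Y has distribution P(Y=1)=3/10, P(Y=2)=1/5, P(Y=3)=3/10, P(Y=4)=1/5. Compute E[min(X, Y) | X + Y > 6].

23/7

P(X + Y > 6) = 7/40.
Summing min(X,Y)·P(x,y) over outcomes with X + Y > 6 gives 23/40.
E[min(X, Y) | X + Y > 6] = (23/40) / (7/40) = 23/7.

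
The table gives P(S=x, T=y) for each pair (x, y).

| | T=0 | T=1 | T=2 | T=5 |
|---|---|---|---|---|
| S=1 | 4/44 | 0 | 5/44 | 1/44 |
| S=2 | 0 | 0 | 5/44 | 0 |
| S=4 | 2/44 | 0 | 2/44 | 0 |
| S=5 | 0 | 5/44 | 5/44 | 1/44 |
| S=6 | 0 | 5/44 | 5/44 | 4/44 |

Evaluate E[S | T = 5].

5

P(T = 5) = 3/22.
Σ S·P over the event = 1·(1/44) + 5·(1/44) + 6·(4/44) = 15/22.
E[S | T = 5] = (15/22) / (3/22) = 5.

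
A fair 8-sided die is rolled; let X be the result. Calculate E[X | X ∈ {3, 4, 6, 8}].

P(X ∈ {3, 4, 6, 8}) = 1/2.
Σ over the event: 3·1/8 + 4·1/8 + 6·1/8 + 8·1/8 = 21/8.
E[X | X ∈ {3, 4, 6, 8}] = (21/8) / (1/2) = 21/4.

21/4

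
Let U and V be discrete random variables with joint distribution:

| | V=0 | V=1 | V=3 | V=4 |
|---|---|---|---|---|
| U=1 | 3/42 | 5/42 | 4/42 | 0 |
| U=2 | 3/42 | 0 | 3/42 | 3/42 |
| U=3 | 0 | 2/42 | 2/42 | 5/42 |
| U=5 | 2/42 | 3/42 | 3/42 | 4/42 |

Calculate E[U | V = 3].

P(V = 3) = 2/7.
Σ U·P over the event = 1·(4/42) + 2·(3/42) + 3·(2/42) + 5·(3/42) = 31/42.
E[U | V = 3] = (31/42) / (2/7) = 31/12.

31/12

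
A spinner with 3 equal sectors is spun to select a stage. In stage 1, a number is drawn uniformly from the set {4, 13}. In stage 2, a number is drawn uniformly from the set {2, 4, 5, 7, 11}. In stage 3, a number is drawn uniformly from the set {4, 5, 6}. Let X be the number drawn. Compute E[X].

E[X | stage 1] = (4+13)/2 = 17/2.
E[X | stage 2] = (2+4+5+7+11)/5 = 29/5.
E[X | stage 3] = (4+5+6)/3 = 5.
E[X] = (1/3)·(17/2) + (1/3)·(29/5) + (1/3)·(5) = 193/30.

193/30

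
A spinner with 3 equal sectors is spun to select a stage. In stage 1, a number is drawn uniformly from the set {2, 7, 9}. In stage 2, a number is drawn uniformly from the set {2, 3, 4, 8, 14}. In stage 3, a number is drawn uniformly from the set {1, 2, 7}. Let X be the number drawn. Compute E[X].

233/45

E[X | stage 1] = (2+7+9)/3 = 6.
E[X | stage 2] = (2+3+4+8+14)/5 = 31/5.
E[X | stage 3] = (1+2+7)/3 = 10/3.
By the law of total expectation,
E[X] = (1/3)·(6) + (1/3)·(31/5) + (1/3)·(10/3) = 233/45.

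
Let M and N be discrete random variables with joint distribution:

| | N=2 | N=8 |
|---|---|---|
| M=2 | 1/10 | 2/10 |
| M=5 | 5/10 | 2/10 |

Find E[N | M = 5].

P(M = 5) = 7/10.
Σ N·P over the event = 2·(5/10) + 8·(2/10) = 13/5.
E[N | M = 5] = (13/5) / (7/10) = 26/7.

26/7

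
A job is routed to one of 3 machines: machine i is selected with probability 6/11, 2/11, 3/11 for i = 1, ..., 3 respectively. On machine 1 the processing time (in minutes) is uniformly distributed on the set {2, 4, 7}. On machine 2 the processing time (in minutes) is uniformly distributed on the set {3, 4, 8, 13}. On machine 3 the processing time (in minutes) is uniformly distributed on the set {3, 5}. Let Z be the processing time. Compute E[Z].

E[Z | machine 1] = (2+4+7)/3 = 13/3.
E[Z | machine 2] = (3+4+8+13)/4 = 7.
E[Z | machine 3] = (3+5)/2 = 4.
E[Z] = (6/11)·(13/3) + (2/11)·(7) + (3/11)·(4) = 52/11.

52/11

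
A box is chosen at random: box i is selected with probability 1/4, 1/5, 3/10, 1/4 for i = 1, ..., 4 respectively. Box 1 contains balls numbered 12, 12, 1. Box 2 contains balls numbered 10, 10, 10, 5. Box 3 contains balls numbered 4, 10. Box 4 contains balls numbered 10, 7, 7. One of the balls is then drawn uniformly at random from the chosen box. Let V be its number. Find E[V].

119/15

E[V | box 1] = (12+12+1)/3 = 25/3.
E[V | box 2] = (10+10+10+5)/4 = 35/4.
E[V | box 3] = (4+10)/2 = 7.
E[V | box 4] = (10+7+7)/3 = 8.
E[V] = (1/4)·(25/3) + (1/5)·(35/4) + (3/10)·(7) + (1/4)·(8) = 119/15.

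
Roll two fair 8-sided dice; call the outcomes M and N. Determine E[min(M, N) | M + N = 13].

11/2

Outcomes with M + N = 13: (5,8), (6,7), (7,6), (8,5), each with probability 1/64.
E[min(M, N) | M + N = 13] = (5 + 6 + 6 + 5) / 4 = 11/2.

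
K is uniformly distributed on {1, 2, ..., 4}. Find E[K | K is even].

3

Given K is even, K is equally likely to be any of {2, 4}.
E[K | K is even] = (2 + 4) / 2 = 3.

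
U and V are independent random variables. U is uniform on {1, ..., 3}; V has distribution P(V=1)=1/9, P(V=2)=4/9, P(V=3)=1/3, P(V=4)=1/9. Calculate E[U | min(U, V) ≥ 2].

5/2

P(min(U, V) ≥ 2) = 16/27.
Summing U·P(x,y) over outcomes with min(U, V) ≥ 2 gives 40/27.
E[U | min(U, V) ≥ 2] = (40/27) / (16/27) = 5/2.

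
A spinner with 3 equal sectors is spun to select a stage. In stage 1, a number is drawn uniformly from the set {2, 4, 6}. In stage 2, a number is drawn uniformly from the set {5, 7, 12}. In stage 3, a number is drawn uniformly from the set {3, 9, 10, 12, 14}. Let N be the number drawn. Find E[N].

E[N | stage 1] = (2+4+6)/3 = 4.
E[N | stage 2] = (5+7+12)/3 = 8.
E[N | stage 3] = (3+9+10+12+14)/5 = 48/5.
E[N] = (1/3)·(4) + (1/3)·(8) + (1/3)·(48/5) = 36/5.

36/5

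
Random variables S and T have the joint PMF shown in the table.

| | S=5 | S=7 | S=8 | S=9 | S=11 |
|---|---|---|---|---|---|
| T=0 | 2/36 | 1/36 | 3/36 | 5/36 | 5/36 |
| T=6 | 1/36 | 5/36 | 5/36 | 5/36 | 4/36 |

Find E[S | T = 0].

P(T = 0) = 4/9.
Σ S·P over the event = 5·(2/36) + 7·(1/36) + 8·(3/36) + 9·(5/36) + 11·(5/36) = 47/12.
E[S | T = 0] = (47/12) / (4/9) = 141/16.

141/16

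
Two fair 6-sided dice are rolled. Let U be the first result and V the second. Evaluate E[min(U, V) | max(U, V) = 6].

P(max(U, V) = 6) = 11/36.
Summing min(U,V)·P(x,y) over outcomes with max(U, V) = 6 gives 1.
E[min(U, V) | max(U, V) = 6] = (1) / (11/36) = 36/11.

36/11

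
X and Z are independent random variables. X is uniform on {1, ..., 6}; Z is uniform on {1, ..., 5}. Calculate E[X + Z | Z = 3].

13/2

Outcomes with Z = 3: (1,3), (2,3), (3,3), (4,3), (5,3), (6,3), each with probability 1/30.
E[X + Z | Z = 3] = (4 + 5 + 6 + 7 + 8 + 9) / 6 = 13/2.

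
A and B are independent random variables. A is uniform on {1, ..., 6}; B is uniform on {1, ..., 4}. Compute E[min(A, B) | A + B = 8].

Outcomes with A + B = 8: (4,4), (5,3), (6,2), each with probability 1/24.
E[min(A, B) | A + B = 8] = (4 + 3 + 2) / 3 = 3.

3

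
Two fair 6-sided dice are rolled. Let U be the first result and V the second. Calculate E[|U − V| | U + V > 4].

P(U + V > 4) = 5/6.
Summing |U−V|·P(x,y) over outcomes with U + V > 4 gives 16/9.
E[|U − V| | U + V > 4] = (16/9) / (5/6) = 32/15.

32/15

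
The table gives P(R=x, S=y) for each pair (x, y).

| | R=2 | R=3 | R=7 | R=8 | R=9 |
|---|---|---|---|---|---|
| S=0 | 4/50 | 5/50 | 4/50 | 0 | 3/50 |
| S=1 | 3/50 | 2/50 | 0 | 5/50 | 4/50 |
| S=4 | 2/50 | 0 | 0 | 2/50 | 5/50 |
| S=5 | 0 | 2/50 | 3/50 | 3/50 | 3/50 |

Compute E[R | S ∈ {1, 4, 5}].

231/34

P(S ∈ {1, 4, 5}) = 17/25.
Summing R·P(R=x,S=y) over the conditioning event gives 231/50.
E[R | S ∈ {1, 4, 5}] = (231/50) / (17/25) = 231/34.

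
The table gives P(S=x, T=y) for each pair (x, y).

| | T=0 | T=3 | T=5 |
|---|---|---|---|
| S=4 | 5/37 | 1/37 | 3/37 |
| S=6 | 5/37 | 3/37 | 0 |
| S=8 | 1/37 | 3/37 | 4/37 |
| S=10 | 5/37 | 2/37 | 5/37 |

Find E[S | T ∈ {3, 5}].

P(T ∈ {3, 5}) = 21/37.
Σ S·P over the event = 4·(1/37) + 4·(3/37) + 6·(3/37) + 8·(3/37) + 8·(4/37) + 10·(2/37) + 10·(5/37) = 160/37.
E[S | T ∈ {3, 5}] = (160/37) / (21/37) = 160/21.

160/21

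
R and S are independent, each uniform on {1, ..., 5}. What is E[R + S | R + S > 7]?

26/3

Outcomes with R + S > 7: (3,5), (4,4), (4,5), (5,3), (5,4), (5,5), each with probability 1/25.
E[R + S | R + S > 7] = (8 + 8 + 9 + 8 + 9 + 10) / 6 = 26/3.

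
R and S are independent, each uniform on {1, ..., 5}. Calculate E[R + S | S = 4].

7

P(S = 4) = 1/5.
Summing (R+S)·P(x,y) over outcomes with S = 4 gives 7/5.
E[R + S | S = 4] = (7/5) / (1/5) = 7.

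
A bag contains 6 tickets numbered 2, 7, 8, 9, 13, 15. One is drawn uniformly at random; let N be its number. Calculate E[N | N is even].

5

P(N is even) = 1/3.
Σ over the event: 2·1/6 + 8·1/6 = 5/3.
E[N | N is even] = (5/3) / (1/3) = 5.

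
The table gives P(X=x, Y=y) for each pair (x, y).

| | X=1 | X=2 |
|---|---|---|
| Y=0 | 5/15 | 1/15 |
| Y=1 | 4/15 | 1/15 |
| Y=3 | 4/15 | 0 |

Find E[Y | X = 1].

P(X = 1) = 13/15.
Σ Y·P over the event = 0·(5/15) + 1·(4/15) + 3·(4/15) = 16/15.
E[Y | X = 1] = (16/15) / (13/15) = 16/13.

16/13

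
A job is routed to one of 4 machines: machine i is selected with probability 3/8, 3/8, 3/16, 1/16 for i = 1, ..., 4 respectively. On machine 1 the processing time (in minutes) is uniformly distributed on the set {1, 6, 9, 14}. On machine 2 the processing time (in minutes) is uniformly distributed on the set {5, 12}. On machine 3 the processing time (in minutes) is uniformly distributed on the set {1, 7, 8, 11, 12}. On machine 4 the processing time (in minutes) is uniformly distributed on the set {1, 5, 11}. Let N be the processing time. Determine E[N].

469/60

E[N | machine 1] = (1+6+9+14)/4 = 15/2.
E[N | machine 2] = (5+12)/2 = 17/2.
E[N | machine 3] = (1+7+8+11+12)/5 = 39/5.
E[N | machine 4] = (1+5+11)/3 = 17/3.
E[N] = (3/8)·(15/2) + (3/8)·(17/2) + (3/16)·(39/5) + (1/16)·(17/3) = 469/60.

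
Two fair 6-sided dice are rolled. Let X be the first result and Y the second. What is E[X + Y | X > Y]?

7

P(X > Y) = 5/12.
Summing (X+Y)·P(x,y) over outcomes with X > Y gives 35/12.
E[X + Y | X > Y] = (35/12) / (5/12) = 7.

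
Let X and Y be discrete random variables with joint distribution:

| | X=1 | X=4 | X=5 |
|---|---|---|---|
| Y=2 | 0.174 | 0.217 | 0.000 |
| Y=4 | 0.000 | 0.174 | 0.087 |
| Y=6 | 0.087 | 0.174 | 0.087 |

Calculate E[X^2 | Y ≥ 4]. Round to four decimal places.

P(Y ≥ 4) = 0.609.
Σ X^2·P over the event = 1·(0.087) + 16·(0.174) + 16·(0.174) + 25·(0.087) + 25·(0.087) = 10.005.
E[X^2 | Y ≥ 4] = (10.005) / (0.609) = 16.4286.

16.4286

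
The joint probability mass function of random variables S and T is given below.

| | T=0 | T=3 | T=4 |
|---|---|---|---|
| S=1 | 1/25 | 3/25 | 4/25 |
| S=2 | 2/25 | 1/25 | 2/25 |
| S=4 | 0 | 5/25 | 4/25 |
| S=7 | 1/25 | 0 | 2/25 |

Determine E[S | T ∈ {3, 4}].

P(T ∈ {3, 4}) = 21/25.
Σ S·P over the event = 1·(3/25) + 1·(4/25) + 2·(1/25) + 2·(2/25) + 4·(5/25) + 4·(4/25) + 7·(2/25) = 63/25.
E[S | T ∈ {3, 4}] = (63/25) / (21/25) = 3.

3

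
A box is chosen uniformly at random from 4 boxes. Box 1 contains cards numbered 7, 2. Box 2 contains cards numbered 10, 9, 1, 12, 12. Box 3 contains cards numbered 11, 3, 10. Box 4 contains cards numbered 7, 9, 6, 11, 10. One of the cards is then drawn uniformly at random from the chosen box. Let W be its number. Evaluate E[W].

E[W | box 1] = (7+2)/2 = 9/2.
E[W | box 2] = (10+9+1+12+12)/5 = 44/5.
E[W | box 3] = (11+3+10)/3 = 8.
E[W | box 4] = (7+9+6+11+10)/5 = 43/5.
By the law of total expectation,
E[W] = (1/4)·(9/2) + (1/4)·(44/5) + (1/4)·(8) + (1/4)·(43/5) = 299/40.

299/40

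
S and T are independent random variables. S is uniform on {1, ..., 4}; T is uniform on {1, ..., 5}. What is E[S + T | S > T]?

Outcomes with S > T: (2,1), (3,1), (3,2), (4,1), (4,2), (4,3), each with probability 1/20.
E[S + T | S > T] = (3 + 4 + 5 + 5 + 6 + 7) / 6 = 5.

5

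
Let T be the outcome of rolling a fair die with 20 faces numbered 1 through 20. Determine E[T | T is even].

Given T is even, T is equally likely to be any of {2, 4, 6, 8, 10, 12, 14, 16, 18, 20}.
E[T | T is even] = (2 + 4 + 6 + 8 + 10 + 12 + 14 + 16 + 18 + 20) / 10 = 11.

11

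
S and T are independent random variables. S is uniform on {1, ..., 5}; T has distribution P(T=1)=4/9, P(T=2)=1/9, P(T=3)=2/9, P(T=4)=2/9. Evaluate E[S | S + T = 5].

P(S + T = 5) = 1/5.
Summing S·P(x,y) over outcomes with S + T = 5 gives 5/9.
E[S | S + T = 5] = (5/9) / (1/5) = 25/9.

25/9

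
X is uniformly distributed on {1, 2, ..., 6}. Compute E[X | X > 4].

11/2

Given X > 4, X is equally likely to be any of {5, 6}.
E[X | X > 4] = (5 + 6) / 2 = 11/2.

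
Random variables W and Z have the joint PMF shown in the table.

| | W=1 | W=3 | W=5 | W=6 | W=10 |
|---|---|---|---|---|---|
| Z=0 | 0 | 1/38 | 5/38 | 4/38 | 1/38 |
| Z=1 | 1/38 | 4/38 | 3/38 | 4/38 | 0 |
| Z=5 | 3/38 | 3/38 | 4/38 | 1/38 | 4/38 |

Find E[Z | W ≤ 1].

P(W ≤ 1) = 2/19.
Σ Z·P over the event = 1·(1/38) + 5·(3/38) = 8/19.
E[Z | W ≤ 1] = (8/19) / (2/19) = 4.

4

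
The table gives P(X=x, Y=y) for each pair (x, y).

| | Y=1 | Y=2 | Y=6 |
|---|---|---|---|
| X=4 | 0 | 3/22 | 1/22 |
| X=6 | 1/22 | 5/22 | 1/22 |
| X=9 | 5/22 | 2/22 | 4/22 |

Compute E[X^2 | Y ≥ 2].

P(Y ≥ 2) = 8/11.
Σ X^2·P over the event = 16·(3/22) + 16·(1/22) + 36·(5/22) + 36·(1/22) + 81·(2/22) + 81·(4/22) = 383/11.
E[X^2 | Y ≥ 2] = (383/11) / (8/11) = 383/8.

383/8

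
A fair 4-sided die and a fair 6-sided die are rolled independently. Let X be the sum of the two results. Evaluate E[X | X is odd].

6

P(X is odd) = 1/2.
Σ over the event: 3·1/12 + 5·1/6 + 7·1/6 + 9·1/12 = 3.
E[X | X is odd] = (3) / (1/2) = 6.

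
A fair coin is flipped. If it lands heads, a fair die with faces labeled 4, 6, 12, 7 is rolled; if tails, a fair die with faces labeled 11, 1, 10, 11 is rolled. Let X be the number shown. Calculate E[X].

E[X | heads] = (4+6+12+7)/4 = 29/4.
E[X | tails] = (11+1+10+11)/4 = 33/4.
By the law of total expectation,
E[X] = (1/2)·(29/4) + (1/2)·(33/4) = 31/4.

31/4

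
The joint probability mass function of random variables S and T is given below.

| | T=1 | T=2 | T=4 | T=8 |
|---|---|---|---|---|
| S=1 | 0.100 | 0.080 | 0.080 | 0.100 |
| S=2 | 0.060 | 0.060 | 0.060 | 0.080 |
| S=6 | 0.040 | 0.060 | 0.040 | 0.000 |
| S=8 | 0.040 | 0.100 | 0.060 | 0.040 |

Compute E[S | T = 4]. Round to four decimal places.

P(T = 4) = 0.240.
Summing S·P(S=x,T=y) over the conditioning event gives 0.920.
E[S | T = 4] = (0.920) / (0.240) = 3.8333.

3.8333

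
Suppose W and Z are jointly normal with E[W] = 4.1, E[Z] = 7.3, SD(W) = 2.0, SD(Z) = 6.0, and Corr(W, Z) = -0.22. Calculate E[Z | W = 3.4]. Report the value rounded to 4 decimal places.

For a bivariate normal, E[Z | W=x] = μ_Z + ρ·(σ_Z/σ_W)·(x − μ_W).
E[Z | W=3.4] = 7.3 + (-0.22)·(6.0/2.0)·(3.4 − (4.1)) = 7.3 + (-0.66)·(-0.7) = 7.7620.

7.7620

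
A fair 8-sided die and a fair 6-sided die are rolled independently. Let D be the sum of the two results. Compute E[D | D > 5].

172/19

P(D > 5) = 19/24.
E[D | D > 5] = (43/6) / (19/24) = 172/19.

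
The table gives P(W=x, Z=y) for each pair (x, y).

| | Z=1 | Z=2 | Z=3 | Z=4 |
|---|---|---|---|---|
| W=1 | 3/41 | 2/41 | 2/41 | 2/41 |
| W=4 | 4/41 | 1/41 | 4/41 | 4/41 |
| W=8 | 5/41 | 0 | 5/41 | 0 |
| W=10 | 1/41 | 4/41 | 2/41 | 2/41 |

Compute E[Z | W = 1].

P(W = 1) = 9/41.
Σ Z·P over the event = 1·(3/41) + 2·(2/41) + 3·(2/41) + 4·(2/41) = 21/41.
E[Z | W = 1] = (21/41) / (9/41) = 7/3.

7/3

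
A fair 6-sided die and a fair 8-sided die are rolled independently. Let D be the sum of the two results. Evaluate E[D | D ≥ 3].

P(D ≥ 3) = 47/48.
E[D | D ≥ 3] = (191/24) / (47/48) = 382/47.

382/47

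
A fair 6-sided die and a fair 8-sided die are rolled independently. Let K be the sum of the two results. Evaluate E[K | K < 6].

P(K < 6) = 5/24.
Σ over the event: 2·1/48 + 3·1/24 + 4·1/16 + 5·1/12 = 5/6.
E[K | K < 6] = (5/6) / (5/24) = 4.

4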